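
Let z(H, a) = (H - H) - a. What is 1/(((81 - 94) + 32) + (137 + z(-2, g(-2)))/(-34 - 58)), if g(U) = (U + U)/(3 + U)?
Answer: 92/1607 ≈ 0.057250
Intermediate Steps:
g(U) = 2*U/(3 + U) (g(U) = (2*U)/(3 + U) = 2*U/(3 + U))
z(H, a) = -a (z(H, a) = 0 - a = -a)
1/(((81 - 94) + 32) + (137 + z(-2, g(-2)))/(-34 - 58)) = 1/(((81 - 94) + 32) + (137 - 2*(-2)/(3 - 2))/(-34 - 58)) = 1/((-13 + 32) + (137 - 2*(-2)/1)/(-92)) = 1/(19 + (137 - 2*(-2))*(-1/92)) = 1/(19 + (137 - 1*(-4))*(-1/92)) = 1/(19 + (137 + 4)*(-1/92)) = 1/(19 + 141*(-1/92)) = 1/(19 - 141/92) = 1/(1607/92) = 92/1607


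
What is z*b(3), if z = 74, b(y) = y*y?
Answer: 666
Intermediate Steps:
b(y) = y**2
z*b(3) = 74*3**2 = 74*9 = 666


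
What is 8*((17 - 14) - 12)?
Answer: -72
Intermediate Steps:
8*((17 - 14) - 12) = 8*(3 - 12) = 8*(-9) = -72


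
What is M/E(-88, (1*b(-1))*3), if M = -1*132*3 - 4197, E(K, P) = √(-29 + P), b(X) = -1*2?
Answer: 4593*I*√35/35 ≈ 776.36*I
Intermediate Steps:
b(X) = -2
M = -4593 (M = -132*3 - 4197 = -396 - 4197 = -4593)
M/E(-88, (1*b(-1))*3) = -4593/√(-29 + (1*(-2))*3) = -4593/√(-29 - 2*3) = -4593/√(-29 - 6) = -4593*(-I*√35/35) = -(-4593)*I*√35/35 = 4593*I*√35/35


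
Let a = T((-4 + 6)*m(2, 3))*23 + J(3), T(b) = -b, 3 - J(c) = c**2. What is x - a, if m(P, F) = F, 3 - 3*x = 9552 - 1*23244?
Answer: 4709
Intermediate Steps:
x = 4565 (x = 1 - (9552 - 1*23244)/3 = 1 - (9552 - 23244)/3 = 1 - 1/3*(-13692) = 1 + 4564 = 4565)
J(c) = 3 - c**2
a = -144 (a = -(-4 + 6)*3*23 + (3 - 1*3**2) = -2*3*23 + (3 - 1*9) = -1*6*23 + (3 - 9) = -6*23 - 6 = -138 - 6 = -144)
x - a = 4565 - 1*(-144) = 4565 + 144 = 4709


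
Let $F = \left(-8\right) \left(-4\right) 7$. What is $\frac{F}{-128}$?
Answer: $- \frac{7}{4} \approx -1.75$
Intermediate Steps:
$F = 224$ ($F = 32 \cdot 7 = 224$)
$\frac{F}{-128} = \frac{224}{-128} = 224 \left(- \frac{1}{128}\right) = - \frac{7}{4}$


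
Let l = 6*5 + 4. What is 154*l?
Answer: 5236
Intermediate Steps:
l = 34 (l = 30 + 4 = 34)
154*l = 154*34 = 5236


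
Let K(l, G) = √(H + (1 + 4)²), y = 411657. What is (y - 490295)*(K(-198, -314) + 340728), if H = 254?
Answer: -26794168464 - 235914*√31 ≈ -2.6795e+10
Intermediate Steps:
K(l, G) = 3*√31 (K(l, G) = √(254 + (1 + 4)²) = √(254 + 5²) = √(254 + 25) = √279 = 3*√31)
(y - 490295)*(K(-198, -314) + 340728) = (411657 - 490295)*(3*√31 + 340728) = -78638*(340728 + 3*√31) = -26794168464 - 235914*√31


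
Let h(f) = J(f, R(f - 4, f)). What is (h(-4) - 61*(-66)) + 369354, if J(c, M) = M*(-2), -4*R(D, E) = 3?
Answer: 746763/2 ≈ 3.7338e+5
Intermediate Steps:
R(D, E) = -¾ (R(D, E) = -¼*3 = -¾)
J(c, M) = -2*M
h(f) = 3/2 (h(f) = -2*(-¾) = 3/2)
(h(-4) - 61*(-66)) + 369354 = (3/2 - 61*(-66)) + 369354 = (3/2 + 4026) + 369354 = 8055/2 + 369354 = 746763/2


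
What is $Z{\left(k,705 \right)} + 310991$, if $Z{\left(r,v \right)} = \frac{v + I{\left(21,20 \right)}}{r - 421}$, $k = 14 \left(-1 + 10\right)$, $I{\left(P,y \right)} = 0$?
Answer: $\frac{18348328}{59} \approx 3.1099 \cdot 10^{5}$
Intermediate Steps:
$k = 126$ ($k = 14 \cdot 9 = 126$)
$Z{\left(r,v \right)} = \frac{v}{-421 + r}$ ($Z{\left(r,v \right)} = \frac{v + 0}{r - 421} = \frac{v}{-421 + r}$)
$Z{\left(k,705 \right)} + 310991 = \frac{705}{-421 + 126} + 310991 = \frac{705}{-295} + 310991 = 705 \left(- \frac{1}{295}\right) + 310991 = - \frac{141}{59} + 310991 = \frac{18348328}{59}$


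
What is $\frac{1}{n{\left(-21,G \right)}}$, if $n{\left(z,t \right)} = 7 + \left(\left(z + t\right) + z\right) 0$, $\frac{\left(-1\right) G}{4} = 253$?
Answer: $\frac{1}{7} \approx 0.14286$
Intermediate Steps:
$G = -1012$ ($G = \left(-4\right) 253 = -1012$)
$n{\left(z,t \right)} = 7$ ($n{\left(z,t \right)} = 7 + \left(\left(t + z\right) + z\right) 0 = 7 + \left(t + 2 z\right) 0 = 7 + 0 = 7$)
$\frac{1}{n{\left(-21,G \right)}} = \frac{1}{7}$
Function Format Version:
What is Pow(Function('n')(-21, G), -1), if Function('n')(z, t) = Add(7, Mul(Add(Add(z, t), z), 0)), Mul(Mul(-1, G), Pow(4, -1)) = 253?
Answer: Rational(1, 7) ≈ 0.14286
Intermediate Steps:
G = -1012 (G = Mul(-4, 253) = -1012)
Function('n')(z, t) = 7 (Function('n')(z, t) = Add(7, Mul(Add(Add(t, z), z), 0)) = Add(7, Mul(Add(t, Mul(2, z)), 0)) = Add(7, 0) = 7)
Pow(Function('n')(-21, G), -1) = Pow(7, -1) = Rational(1, 7)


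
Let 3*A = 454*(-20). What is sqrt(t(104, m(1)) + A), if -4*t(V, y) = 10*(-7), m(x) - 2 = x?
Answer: I*sqrt(108330)/6 ≈ 54.856*I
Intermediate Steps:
A = -9080/3 (A = (454*(-20))/3 = (1/3)*(-9080) = -9080/3 ≈ -3026.7)
m(x) = 2 + x
t(V, y) = 35/2 (t(V, y) = -5*(-7)/2 = -1/4*(-70) = 35/2)
sqrt(t(104, m(1)) + A) = sqrt(35/2 - 9080/3) = sqrt(-18055/6) = I*sqrt(108330)/6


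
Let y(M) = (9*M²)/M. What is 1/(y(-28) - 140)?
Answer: -1/392 ≈ -0.0025510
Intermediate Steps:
y(M) = 9*M
1/(y(-28) - 140) = 1/(9*(-28) - 140) = 1/(-252 - 140) = 1/(-392) = -1/392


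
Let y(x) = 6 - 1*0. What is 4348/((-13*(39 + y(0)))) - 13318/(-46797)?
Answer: -65227442/9125415 ≈ -7.1479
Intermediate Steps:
y(x) = 6 (y(x) = 6 + 0 = 6)
4348/((-13*(39 + y(0)))) - 13318/(-46797) = 4348/((-13*(39 + 6))) - 13318/(-46797) = 4348/((-13*45)) - 13318*(-1/46797) = 4348/(-585) + 13318/46797 = 4348*(-1/585) + 13318/46797 = -4348/585 + 13318/46797 = -65227442/9125415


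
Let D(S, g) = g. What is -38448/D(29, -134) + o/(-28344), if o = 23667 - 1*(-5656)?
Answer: 542920415/1899048 ≈ 285.89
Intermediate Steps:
o = 29323 (o = 23667 + 5656 = 29323)
-38448/D(29, -134) + o/(-28344) = -38448/(-134) + 29323/(-28344) = -38448*(-1/134) + 29323*(-1/28344) = 19224/67 - 29323/28344 = 542920415/1899048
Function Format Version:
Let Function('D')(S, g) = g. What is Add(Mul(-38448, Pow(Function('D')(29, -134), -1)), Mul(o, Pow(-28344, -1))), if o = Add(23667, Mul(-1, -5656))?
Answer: Rational(542920415, 1899048) ≈ 285.89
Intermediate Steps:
o = 29323 (o = Add(23667, 5656) = 29323)
Add(Mul(-38448, Pow(Function('D')(29, -134), -1)), Mul(o, Pow(-28344, -1))) = Add(Mul(-38448, Pow(-134, -1)), Mul(29323, Pow(-28344, -1))) = Add(Mul(-38448, Rational(-1, 134)), Mul(29323, Rational(-1, 28344))) = Add(Rational(19224, 67), Rational(-29323, 28344)) = Rational(542920415, 1899048)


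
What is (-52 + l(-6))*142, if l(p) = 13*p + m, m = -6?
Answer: -19312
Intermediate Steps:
l(p) = -6 + 13*p (l(p) = 13*p - 6 = -6 + 13*p)
(-52 + l(-6))*142 = (-52 + (-6 + 13*(-6)))*142 = (-52 + (-6 - 78))*142 = (-52 - 84)*142 = -136*142 = -19312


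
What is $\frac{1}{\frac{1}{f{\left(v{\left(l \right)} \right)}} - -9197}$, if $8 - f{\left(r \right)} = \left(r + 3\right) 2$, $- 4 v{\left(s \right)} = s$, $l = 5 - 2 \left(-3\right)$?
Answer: $\frac{15}{137957} \approx 0.00010873$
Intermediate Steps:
$l = 11$ ($l = 5 - -6 = 5 + 6 = 11$)
$v{\left(s \right)} = - \frac{s}{4}$
$f{\left(r \right)} = 2 - 2 r$ ($f{\left(r \right)} = 8 - \left(r + 3\right) 2 = 8 - \left(3 + r\right) 2 = 8 - \left(6 + 2 r\right) = 2 - 2 r$)
$\frac{1}{\frac{1}{f{\left(v{\left(l \right)} \right)}} - -9197} = \frac{1}{\frac{1}{2 - 2 \left(\left(- \frac{1}{4}\right) 11\right)} - -9197} = \frac{1}{\frac{1}{2 - - \frac{11}{2}} + 9197} = \frac{1}{\frac{1}{2 + \frac{11}{2}} + 9197} = \frac{1}{\frac{1}{\frac{15}{2}} + 9197} = \frac{1}{\frac{2}{15} + 9197} = \frac{1}{\frac{137957}{15}} = \frac{15}{137957}$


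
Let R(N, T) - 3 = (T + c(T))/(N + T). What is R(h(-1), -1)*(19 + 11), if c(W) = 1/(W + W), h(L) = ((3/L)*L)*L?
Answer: 405/4 ≈ 101.25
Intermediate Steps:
h(L) = 3*L
c(W) = 1/(2*W)
R(N, T) = 3 + (T + 1/(2*T))/(N + T)
R(h(-1), -1)*(19 + 11) = ((1/2 - (3*(3*(-1)) + 4*(-1)))/((-1)*(3*(-1) - 1)))*(19 + 11) = -(1/2 - (3*(-3) - 4))/(-3 - 1)*30 = -1*(1/2 - (-9 - 4))/(-4)*30 = -1*(-1/4)*(1/2 - 1*(-13))*30 = -1*(-1/4)*(1/2 + 13)*30 = -1*(-1/4)*27/2*30 = (27/8)*30 = 405/4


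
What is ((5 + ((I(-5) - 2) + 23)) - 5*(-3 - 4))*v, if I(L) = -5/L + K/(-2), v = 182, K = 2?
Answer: 11102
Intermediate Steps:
I(L) = -1 - 5/L (I(L) = -5/L + 2/(-2) = -5/L + 2*(-½) = -5/L - 1 = -1 - 5/L)
((5 + ((I(-5) - 2) + 23)) - 5*(-3 - 4))*v = ((5 + (((-5 - 1*(-5))/(-5) - 2) + 23)) - 5*(-3 - 4))*182 = ((5 + ((-(-5 + 5)/5 - 2) + 23)) - 5*(-7))*182 = ((5 + ((-⅕*0 - 2) + 23)) + 35)*182 = ((5 + ((0 - 2) + 23)) + 35)*182 = ((5 + (-2 + 23)) + 35)*182 = ((5 + 21) + 35)*182 = (26 + 35)*182 = 61*182 = 11102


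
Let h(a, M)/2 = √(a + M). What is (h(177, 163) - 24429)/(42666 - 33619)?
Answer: -24429/9047 + 4*√85/9047 ≈ -2.6962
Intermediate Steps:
h(a, M) = 2*√(M + a) (h(a, M) = 2*√(a + M) = 2*√(M + a))
(h(177, 163) - 24429)/(42666 - 33619) = (2*√(163 + 177) - 24429)/(42666 - 33619) = (2*√340 - 24429)/9047 = (2*(2*√85) - 24429)*(1/9047) = (4*√85 - 24429)*(1/9047) = (-24429 + 4*√85)*(1/9047) = -24429/9047 + 4*√85/9047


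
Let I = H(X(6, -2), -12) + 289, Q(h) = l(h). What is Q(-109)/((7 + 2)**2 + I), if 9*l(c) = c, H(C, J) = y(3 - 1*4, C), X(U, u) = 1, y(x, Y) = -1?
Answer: -109/3321 ≈ -0.032821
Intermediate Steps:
H(C, J) = -1
l(c) = c/9
Q(h) = h/9
I = 288 (I = -1 + 289 = 288)
Q(-109)/((7 + 2)**2 + I) = ((1/9)*(-109))/((7 + 2)**2 + 288) = -109/9/(9**2 + 288) = -109/9/(81 + 288) = -109/9/369 = (1/369)*(-109/9) = -109/3321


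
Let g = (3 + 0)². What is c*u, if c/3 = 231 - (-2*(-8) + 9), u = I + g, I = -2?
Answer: 4326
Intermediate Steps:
g = 9 (g = 3² = 9)
u = 7 (u = -2 + 9 = 7)
c = 618 (c = 3*(231 - (-2*(-8) + 9)) = 3*(231 - (16 + 9)) = 3*(231 - 1*25) = 3*(231 - 25) = 3*206 = 618)
c*u = 618*7 = 4326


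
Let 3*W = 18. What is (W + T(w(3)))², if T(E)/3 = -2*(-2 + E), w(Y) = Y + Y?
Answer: 324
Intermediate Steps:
w(Y) = 2*Y
W = 6 (W = (⅓)*18 = 6)
T(E) = 12 - 6*E (T(E) = 3*(-2*(-2 + E)) = 3*(4 - 2*E) = 12 - 6*E)
(W + T(w(3)))² = (6 + (12 - 12*3))² = (6 + (12 - 6*6))² = (6 + (12 - 36))² = (6 - 24)² = (-18)² = 324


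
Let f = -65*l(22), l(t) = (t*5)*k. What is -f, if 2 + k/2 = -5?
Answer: -100100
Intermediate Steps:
k = -14 (k = -4 + 2*(-5) = -4 - 10 = -14)
l(t) = -70*t (l(t) = (t*5)*(-14) = (5*t)*(-14) = -70*t)
f = 100100 (f = -(-4550)*22 = -65*(-1540) = 100100)
-f = -1*100100 = -100100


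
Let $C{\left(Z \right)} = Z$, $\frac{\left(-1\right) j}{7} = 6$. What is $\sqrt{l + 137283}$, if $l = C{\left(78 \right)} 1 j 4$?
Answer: $\sqrt{124179} \approx 352.39$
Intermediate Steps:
$j = -42$ ($j = \left(-7\right) 6 = -42$)
$l = -13104$ ($l = 78 \cdot 1 \left(-42\right) 4 = 78 \left(\left(-42\right) 4\right) = 78 \left(-168\right) = -13104$)
$\sqrt{l + 137283} = \sqrt{-13104 + 137283} = \sqrt{124179}$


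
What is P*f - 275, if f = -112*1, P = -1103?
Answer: 123261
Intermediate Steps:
f = -112
P*f - 275 = -1103*(-112) - 275 = 123536 - 275 = 123261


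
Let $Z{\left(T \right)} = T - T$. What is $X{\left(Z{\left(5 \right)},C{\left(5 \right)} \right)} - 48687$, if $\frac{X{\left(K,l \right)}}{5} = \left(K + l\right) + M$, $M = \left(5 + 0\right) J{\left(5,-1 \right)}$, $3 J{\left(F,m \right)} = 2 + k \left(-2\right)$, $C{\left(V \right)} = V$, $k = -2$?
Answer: $-48612$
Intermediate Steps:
$Z{\left(T \right)} = 0$
$J{\left(F,m \right)} = 2$ ($J{\left(F,m \right)} = \frac{2 - -4}{3} = \frac{2 + 4}{3} = \frac{1}{3} \cdot 6 = 2$)
$M = 10$ ($M = \left(5 + 0\right) 2 = 5 \cdot 2 = 10$)
$X{\left(K,l \right)} = 50 + 5 K + 5 l$ ($X{\left(K,l \right)} = 5 \left(\left(K + l\right) + 10\right) = 5 \left(10 + K + l\right) = 50 + 5 K + 5 l$)
$X{\left(Z{\left(5 \right)},C{\left(5 \right)} \right)} - 48687 = \left(50 + 5 \cdot 0 + 5 \cdot 5\right) - 48687 = \left(50 + 0 + 25\right) - 48687 = 75 - 48687 = -48612$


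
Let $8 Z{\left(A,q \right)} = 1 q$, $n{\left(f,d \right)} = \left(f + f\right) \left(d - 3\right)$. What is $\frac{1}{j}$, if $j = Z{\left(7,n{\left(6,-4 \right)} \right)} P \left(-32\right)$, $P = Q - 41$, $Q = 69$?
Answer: $\frac{1}{9408} \approx 0.00010629$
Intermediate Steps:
$n{\left(f,d \right)} = 2 f \left(-3 + d\right)$
$P = 28$ ($P = 69 - 41 = 28$)
$Z{\left(A,q \right)} = \frac{q}{8}$ ($Z{\left(A,q \right)} = \frac{1 q}{8} = \frac{q}{8}$)
$j = 9408$ ($j = \frac{2 \cdot 6 \left(-3 - 4\right)}{8} \cdot 28 \left(-32\right) = \frac{2 \cdot 6 \left(-7\right)}{8} \cdot 28 \left(-32\right) = \frac{1}{8} \left(-84\right) 28 \left(-32\right) = \left(- \frac{21}{2}\right) 28 \left(-32\right) = \left(-294\right) \left(-32\right) = 9408$)
$\frac{1}{j} = \frac{1}{9408}$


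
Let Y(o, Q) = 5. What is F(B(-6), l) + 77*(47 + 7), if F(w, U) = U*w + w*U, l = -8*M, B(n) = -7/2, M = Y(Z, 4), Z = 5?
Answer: 4438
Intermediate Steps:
M = 5
B(n) = -7/2 (B(n) = -7*½ = -7/2)
l = -40 (l = -8*5 = -40)
F(w, U) = 2*U*w (F(w, U) = U*w + U*w = 2*U*w)
F(B(-6), l) + 77*(47 + 7) = 2*(-40)*(-7/2) + 77*(47 + 7) = 280 + 77*54 = 280 + 4158 = 4438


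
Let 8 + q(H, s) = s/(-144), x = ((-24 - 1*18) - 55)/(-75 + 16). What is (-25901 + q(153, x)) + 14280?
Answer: -98800081/8496 ≈ -11629.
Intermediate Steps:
x = 97/59 (x = ((-24 - 18) - 55)/(-59) = (-42 - 55)*(-1/59) = -97*(-1/59) = 97/59 ≈ 1.6441)
q(H, s) = -8 - s/144 (q(H, s) = -8 + s/(-144) = -8 + s*(-1/144) = -8 - s/144)
(-25901 + q(153, x)) + 14280 = (-25901 + (-8 - 1/144*97/59)) + 14280 = (-25901 + (-8 - 97/8496)) + 14280 = (-25901 - 68065/8496) + 14280 = -220122961/8496 + 14280 = -98800081/8496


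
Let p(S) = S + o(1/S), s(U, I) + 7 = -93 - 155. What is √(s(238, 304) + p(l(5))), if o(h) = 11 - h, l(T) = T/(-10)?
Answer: I*√970/2 ≈ 15.572*I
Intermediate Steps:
s(U, I) = -255 (s(U, I) = -7 + (-93 - 155) = -7 - 248 = -255)
l(T) = -T/10
p(S) = 11 + S - 1/S (p(S) = S + (11 - 1/S) = 11 + S - 1/S)
√(s(238, 304) + p(l(5))) = √(-255 + (11 - ⅒*5 - 1/((-⅒*5)))) = √(-255 + (11 - ½ - 1/(-½))) = √(-255 + (11 - ½ - 1*(-2))) = √(-255 + (11 - ½ + 2)) = √(-255 + 25/2) = √(-485/2) = I*√970/2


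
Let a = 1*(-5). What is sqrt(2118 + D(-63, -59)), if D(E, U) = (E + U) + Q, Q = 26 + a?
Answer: sqrt(2017) ≈ 44.911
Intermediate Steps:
a = -5
Q = 21 (Q = 26 - 5 = 21)
D(E, U) = 21 + E + U (D(E, U) = (E + U) + 21 = 21 + E + U)
sqrt(2118 + D(-63, -59)) = sqrt(2118 + (21 - 63 - 59)) = sqrt(2118 - 101) = sqrt(2017)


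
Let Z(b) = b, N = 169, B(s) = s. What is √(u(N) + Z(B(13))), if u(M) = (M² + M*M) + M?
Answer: 2*√14326 ≈ 239.38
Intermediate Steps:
u(M) = M + 2*M² (u(M) = (M² + M²) + M = 2*M² + M = M + 2*M²)
√(u(N) + Z(B(13))) = √(169*(1 + 2*169) + 13) = √(169*(1 + 338) + 13) = √(169*339 + 13) = √(57291 + 13) = √57304 = 2*√14326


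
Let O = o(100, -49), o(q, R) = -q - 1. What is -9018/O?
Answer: 9018/101 ≈ 89.287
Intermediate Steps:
o(q, R) = -1 - q
O = -101 (O = -1 - 1*100 = -1 - 100 = -101)
-9018/O = -9018/(-101) = -9018*(-1/101) = 9018/101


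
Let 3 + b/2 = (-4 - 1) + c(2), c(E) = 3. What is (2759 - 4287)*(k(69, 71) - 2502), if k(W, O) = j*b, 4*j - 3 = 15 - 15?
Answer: 3834516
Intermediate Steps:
j = 3/4 (j = 3/4 + (15 - 15)/4 = 3/4 + (1/4)*0 = 3/4 + 0 = 3/4 ≈ 0.75000)
b = -10 (b = -6 + 2*((-4 - 1) + 3) = -6 + 2*(-5 + 3) = -6 + 2*(-2) = -6 - 4 = -10)
k(W, O) = -15/2 (k(W, O) = (3/4)*(-10) = -15/2)
(2759 - 4287)*(k(69, 71) - 2502) = (2759 - 4287)*(-15/2 - 2502) = -1528*(-5019/2) = 3834516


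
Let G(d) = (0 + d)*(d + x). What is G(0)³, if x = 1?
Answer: 0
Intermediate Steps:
G(d) = d*(1 + d) (G(d) = (0 + d)*(d + 1) = d*(1 + d))
G(0)³ = (0*(1 + 0))³ = (0*1)³ = 0³ = 0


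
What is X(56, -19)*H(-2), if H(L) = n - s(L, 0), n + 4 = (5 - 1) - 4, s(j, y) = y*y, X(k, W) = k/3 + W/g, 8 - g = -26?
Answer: -3694/51 ≈ -72.431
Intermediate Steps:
g = 34 (g = 8 - 1*(-26) = 8 + 26 = 34)
X(k, W) = k/3 + W/34
s(j, y) = y²
n = -4 (n = -4 + ((5 - 1) - 4) = -4 + (4 - 4) = -4 + 0 = -4)
H(L) = -4 (H(L) = -4 - 1*0² = -4 - 1*0 = -4 + 0 = -4)
X(56, -19)*H(-2) = ((⅓)*56 + (1/34)*(-19))*(-4) = (56/3 - 19/34)*(-4) = (1847/102)*(-4) = -3694/51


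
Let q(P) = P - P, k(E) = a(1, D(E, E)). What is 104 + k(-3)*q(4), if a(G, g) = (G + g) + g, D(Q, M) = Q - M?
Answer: 104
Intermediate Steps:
a(G, g) = G + 2*g
k(E) = 1 (k(E) = 1 + 2*(E - E) = 1 + 2*0 = 1 + 0 = 1)
q(P) = 0
104 + k(-3)*q(4) = 104 + 1*0 = 104 + 0 = 104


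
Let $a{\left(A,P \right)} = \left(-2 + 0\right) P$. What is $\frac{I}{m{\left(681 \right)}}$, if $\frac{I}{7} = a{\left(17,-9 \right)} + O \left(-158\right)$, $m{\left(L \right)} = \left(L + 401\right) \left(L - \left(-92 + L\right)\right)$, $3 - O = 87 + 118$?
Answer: $\frac{111769}{49772} \approx 2.2456$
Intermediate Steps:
$O = -202$ ($O = 3 - \left(87 + 118\right) = 3 - 205 = -202$)
$a{\left(A,P \right)} = - 2 P$
$m{\left(L \right)} = 36892 + 92 L$ ($m{\left(L \right)} = \left(401 + L\right) 92 = 36892 + 92 L$)
$I = 223538$ ($I = 7 \left(\left(-2\right) \left(-9\right) - -31916\right) = 7 \left(18 + 31916\right) = 7 \cdot 31934 = 223538$)
$\frac{I}{m{\left(681 \right)}} = \frac{223538}{36892 + 92 \cdot 681} = \frac{223538}{36892 + 62652} = \frac{223538}{99544} = 223538 \cdot \frac{1}{99544} = \frac{111769}{49772}$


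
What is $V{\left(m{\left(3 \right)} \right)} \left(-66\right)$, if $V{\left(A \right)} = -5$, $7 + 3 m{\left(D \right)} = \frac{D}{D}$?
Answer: $330$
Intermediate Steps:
$m{\left(D \right)} = -2$ ($m{\left(D \right)} = - \frac{7}{3} + \frac{D \frac{1}{D}}{3} = - \frac{7}{3} + \frac{1}{3} \cdot 1 = - \frac{7}{3} + \frac{1}{3} = -2$)
$V{\left(m{\left(3 \right)} \right)} \left(-66\right) = \left(-5\right) \left(-66\right) = 330$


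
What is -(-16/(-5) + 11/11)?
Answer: -21/5 ≈ -4.2000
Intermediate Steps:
-(-16/(-5) + 11/11) = -(-16*(-⅕) + 11*(1/11)) = -(16/5 + 1) = -1*21/5 = -21/5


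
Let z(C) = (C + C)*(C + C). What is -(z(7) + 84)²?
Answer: -78400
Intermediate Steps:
z(C) = 4*C² (z(C) = (2*C)*(2*C) = 4*C²)
-(z(7) + 84)² = -(4*7² + 84)² = -(4*49 + 84)² = -(196 + 84)² = -1*280² = -1*78400 = -78400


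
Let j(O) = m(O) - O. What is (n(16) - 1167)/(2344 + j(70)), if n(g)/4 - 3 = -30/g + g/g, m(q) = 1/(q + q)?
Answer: -162190/318361 ≈ -0.50945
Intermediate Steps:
m(q) = 1/(2*q)
n(g) = 16 - 120/g (n(g) = 12 + 4*(-30/g + g/g) = 12 + 4*(-30/g + 1) = 12 + 4*(1 - 30/g) = 12 + (4 - 120/g) = 16 - 120/g)
j(O) = 1/(2*O) - O
(n(16) - 1167)/(2344 + j(70)) = ((16 - 120/16) - 1167)/(2344 + ((½)/70 - 1*70)) = ((16 - 120*1/16) - 1167)/(2344 + ((½)*(1/70) - 70)) = ((16 - 15/2) - 1167)/(2344 + (1/140 - 70)) = (17/2 - 1167)/(2344 - 9799/140) = -2317/(2*318361/140) = -2317/2*140/318361 = -162190/318361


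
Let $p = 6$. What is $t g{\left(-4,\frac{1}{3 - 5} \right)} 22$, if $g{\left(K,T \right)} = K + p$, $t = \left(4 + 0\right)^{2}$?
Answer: $704$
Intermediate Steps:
$t = 16$ ($t = 4^{2} = 16$)
$g{\left(K,T \right)} = 6 + K$ ($g{\left(K,T \right)} = K + 6 = 6 + K$)
$t g{\left(-4,\frac{1}{3 - 5} \right)} 22 = 16 \left(6 - 4\right) 22 = 16 \cdot 2 \cdot 22 = 32 \cdot 22 = 704$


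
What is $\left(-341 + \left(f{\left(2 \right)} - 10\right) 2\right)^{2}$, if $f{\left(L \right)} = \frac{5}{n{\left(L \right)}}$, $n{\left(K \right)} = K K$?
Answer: $\frac{514089}{4} \approx 1.2852 \cdot 10^{5}$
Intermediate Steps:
$n{\left(K \right)} = K^{2}$
$f{\left(L \right)} = \frac{5}{L^{2}}$
$\left(-341 + \left(f{\left(2 \right)} - 10\right) 2\right)^{2} = \left(-341 + \left(\frac{5}{4} - 10\right) 2\right)^{2} = \left(-341 - \frac{35}{2}\right)^{2} = \left(- \frac{717}{2}\right)^{2} = \frac{514089}{4}$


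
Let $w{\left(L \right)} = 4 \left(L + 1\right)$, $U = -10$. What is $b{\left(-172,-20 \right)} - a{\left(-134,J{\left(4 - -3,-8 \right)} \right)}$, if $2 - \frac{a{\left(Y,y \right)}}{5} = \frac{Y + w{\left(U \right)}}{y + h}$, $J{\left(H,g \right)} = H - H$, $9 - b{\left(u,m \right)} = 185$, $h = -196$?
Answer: $- \frac{17803}{98} \approx -181.66$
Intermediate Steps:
$b{\left(u,m \right)} = -176$ ($b{\left(u,m \right)} = 9 - 185 = -176$)
$w{\left(L \right)} = 4 + 4 L$ ($w{\left(L \right)} = 4 \left(1 + L\right) = 4 + 4 L$)
$J{\left(H,g \right)} = 0$
$a{\left(Y,y \right)} = 10 - \frac{5 \left(-36 + Y\right)}{-196 + y}$ ($a{\left(Y,y \right)} = 10 - 5 \frac{Y + \left(4 + 4 \left(-10\right)\right)}{y - 196} = 10 - 5 \frac{Y + \left(4 - 40\right)}{-196 + y} = 10 - 5 \frac{Y - 36}{-196 + y} = 10 - 5 \frac{-36 + Y}{-196 + y} = 10 - \frac{5 \left(-36 + Y\right)}{-196 + y}$)
$b{\left(-172,-20 \right)} - a{\left(-134,J{\left(4 - -3,-8 \right)} \right)} = -176 - \frac{5 \left(-356 - -134 + 2 \cdot 0\right)}{-196 + 0} = -176 - \frac{5 \left(-356 + 134 + 0\right)}{-196} = -176 - 5 \left(- \frac{1}{196}\right) \left(-222\right) = -176 - \frac{555}{98} = - \frac{17803}{98}$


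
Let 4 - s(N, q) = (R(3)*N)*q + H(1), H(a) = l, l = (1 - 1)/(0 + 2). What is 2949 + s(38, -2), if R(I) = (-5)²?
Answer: 4853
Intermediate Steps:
R(I) = 25
l = 0 (l = 0/2 = 0*(½) = 0)
H(a) = 0
s(N, q) = 4 - 25*N*q (s(N, q) = 4 - ((25*N)*q + 0) = 4 - (25*N*q + 0) = 4 - 25*N*q)
2949 + s(38, -2) = 2949 + (4 - 25*38*(-2)) = 2949 + (4 + 1900) = 2949 + 1904 = 4853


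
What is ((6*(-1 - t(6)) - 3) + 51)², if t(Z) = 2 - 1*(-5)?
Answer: 0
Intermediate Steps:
t(Z) = 7 (t(Z) = 2 + 5 = 7)
((6*(-1 - t(6)) - 3) + 51)² = ((6*(-1 - 1*7) - 3) + 51)² = ((6*(-1 - 7) - 3) + 51)² = ((6*(-8) - 3) + 51)² = ((-48 - 3) + 51)² = (-51 + 51)² = 0² = 0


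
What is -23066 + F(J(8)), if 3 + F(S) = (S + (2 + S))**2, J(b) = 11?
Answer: -22493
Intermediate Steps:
F(S) = -3 + (2 + 2*S)**2 (F(S) = -3 + (S + (2 + S))**2 = -3 + (2 + 2*S)**2)
-23066 + F(J(8)) = -23066 + (-3 + 4*(1 + 11)**2) = -23066 + (-3 + 4*12**2) = -23066 + (-3 + 4*144) = -23066 + (-3 + 576) = -23066 + 573 = -22493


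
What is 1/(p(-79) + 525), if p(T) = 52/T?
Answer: 79/41423 ≈ 0.0019072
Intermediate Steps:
1/(p(-79) + 525) = 1/(52/(-79) + 525) = 1/(52*(-1/79) + 525) = 1/(-52/79 + 525) = 1/(41423/79) = 79/41423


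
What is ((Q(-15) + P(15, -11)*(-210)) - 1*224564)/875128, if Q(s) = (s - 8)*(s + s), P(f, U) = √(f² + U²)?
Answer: -111937/437564 - 105*√346/437564 ≈ -0.26028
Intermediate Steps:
P(f, U) = √(U² + f²)
Q(s) = 2*s*(-8 + s) (Q(s) = (-8 + s)*(2*s) = 2*s*(-8 + s))
((Q(-15) + P(15, -11)*(-210)) - 1*224564)/875128 = ((2*(-15)*(-8 - 15) + √((-11)² + 15²)*(-210)) - 1*224564)/875128 = ((2*(-15)*(-23) + √(121 + 225)*(-210)) - 224564)*(1/875128) = ((690 + √346*(-210)) - 224564)*(1/875128) = ((690 - 210*√346) - 224564)*(1/875128) = (-223874 - 210*√346)*(1/875128) = -111937/437564 - 105*√346/437564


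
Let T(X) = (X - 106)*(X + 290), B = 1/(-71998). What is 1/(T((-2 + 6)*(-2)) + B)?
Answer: -71998/2314591705 ≈ -3.1106e-5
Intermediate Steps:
B = -1/71998 ≈ -1.3889e-5
T(X) = (-106 + X)*(290 + X)
1/(T((-2 + 6)*(-2)) + B) = 1/((-30740 + ((-2 + 6)*(-2))**2 + 184*((-2 + 6)*(-2))) - 1/71998) = 1/((-30740 + (4*(-2))**2 + 184*(4*(-2))) - 1/71998) = 1/((-30740 + (-8)**2 + 184*(-8)) - 1/71998) = 1/((-30740 + 64 - 1472) - 1/71998) = 1/(-32148 - 1/71998) = 1/(-2314591705/71998) = -71998/2314591705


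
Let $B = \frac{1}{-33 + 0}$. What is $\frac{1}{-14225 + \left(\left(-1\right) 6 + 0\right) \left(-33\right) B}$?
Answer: $- \frac{1}{14231} \approx -7.0269 \cdot 10^{-5}$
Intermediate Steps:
$B = - \frac{1}{33}$ ($B = \frac{1}{-33} = - \frac{1}{33} \approx -0.030303$)
$\frac{1}{-14225 + \left(\left(-1\right) 6 + 0\right) \left(-33\right) B} = \frac{1}{-14225 + \left(\left(-1\right) 6 + 0\right) \left(-33\right) \left(- \frac{1}{33}\right)} = \frac{1}{-14225 + \left(-6 + 0\right) \left(-33\right) \left(- \frac{1}{33}\right)} = \frac{1}{-14225 + \left(-6\right) \left(-33\right) \left(- \frac{1}{33}\right)} = \frac{1}{-14225 + 198 \left(- \frac{1}{33}\right)} = \frac{1}{-14225 - 6} = \frac{1}{-14231} = - \frac{1}{14231}$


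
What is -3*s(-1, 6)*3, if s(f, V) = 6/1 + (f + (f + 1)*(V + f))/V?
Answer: -105/2 ≈ -52.500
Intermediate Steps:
s(f, V) = 6 + (f + (1 + f)*(V + f))/V (s(f, V) = 6*1 + (f + (1 + f)*(V + f))/V = 6 + (f + (1 + f)*(V + f))/V)
-3*s(-1, 6)*3 = -3*((-1)² + 2*(-1) + 6*(7 - 1))/6*3 = -(1 - 2 + 6*6)/2*3 = -(1 - 2 + 36)/2*3 = -35/2*3 = -105/2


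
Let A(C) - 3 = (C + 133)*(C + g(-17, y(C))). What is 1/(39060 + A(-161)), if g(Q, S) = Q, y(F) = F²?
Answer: 1/44047 ≈ 2.2703e-5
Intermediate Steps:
A(C) = 3 + (-17 + C)*(133 + C) (A(C) = 3 + (C + 133)*(C - 17) = 3 + (133 + C)*(-17 + C) = 3 + (-17 + C)*(133 + C))
1/(39060 + A(-161)) = 1/(39060 + (-2258 + (-161)² + 116*(-161))) = 1/(39060 + (-2258 + 25921 - 18676)) = 1/(39060 + 4987) = 1/44047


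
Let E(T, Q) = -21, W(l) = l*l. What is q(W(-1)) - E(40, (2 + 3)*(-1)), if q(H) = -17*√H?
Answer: 4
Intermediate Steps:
W(l) = l²
q(W(-1)) - E(40, (2 + 3)*(-1)) = -17*√((-1)²) - 1*(-21) = -17*√1 + 21 = -17*1 + 21 = -17 + 21 = 4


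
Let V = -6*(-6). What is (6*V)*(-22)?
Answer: -4752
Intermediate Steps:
V = 36
(6*V)*(-22) = (6*36)*(-22) = 216*(-22) = -4752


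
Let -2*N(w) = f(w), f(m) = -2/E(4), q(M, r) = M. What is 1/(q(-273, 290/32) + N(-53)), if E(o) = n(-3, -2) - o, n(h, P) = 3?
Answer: -1/274 ≈ -0.0036496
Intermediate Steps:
E(o) = 3 - o
f(m) = 2 (f(m) = -2/(3 - 1*4) = -2/(3 - 4) = -2/(-1) = -2*(-1) = 2)
N(w) = -1 (N(w) = -½*2 = -1)
1/(q(-273, 290/32) + N(-53)) = 1/(-273 - 1) = 1/(-274) = -1/274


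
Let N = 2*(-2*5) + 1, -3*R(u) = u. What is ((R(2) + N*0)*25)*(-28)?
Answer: 1400/3 ≈ 466.67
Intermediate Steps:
R(u) = -u/3
N = -19 (N = 2*(-10) + 1 = -20 + 1 = -19)
((R(2) + N*0)*25)*(-28) = ((-⅓*2 - 19*0)*25)*(-28) = ((-⅔ + 0)*25)*(-28) = -⅔*25*(-28) = -50/3*(-28) = 1400/3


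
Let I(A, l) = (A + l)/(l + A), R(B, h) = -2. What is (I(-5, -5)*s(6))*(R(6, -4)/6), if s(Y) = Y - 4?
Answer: -2/3 ≈ -0.66667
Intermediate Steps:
s(Y) = -4 + Y
I(A, l) = 1 (I(A, l) = (A + l)/(A + l) = 1)
(I(-5, -5)*s(6))*(R(6, -4)/6) = (1*(-4 + 6))*(-2/6) = (1*2)*(-2*1/6) = 2*(-1/3) = -2/3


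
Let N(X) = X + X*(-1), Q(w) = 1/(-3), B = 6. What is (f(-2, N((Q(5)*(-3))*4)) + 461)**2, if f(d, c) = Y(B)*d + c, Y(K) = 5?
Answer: 203401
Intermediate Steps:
Q(w) = -1/3
N(X) = 0 (N(X) = X - X = 0)
f(d, c) = c + 5*d (f(d, c) = 5*d + c = c + 5*d)
(f(-2, N((Q(5)*(-3))*4)) + 461)**2 = ((0 + 5*(-2)) + 461)**2 = ((0 - 10) + 461)**2 = (-10 + 461)**2 = 451**2 = 203401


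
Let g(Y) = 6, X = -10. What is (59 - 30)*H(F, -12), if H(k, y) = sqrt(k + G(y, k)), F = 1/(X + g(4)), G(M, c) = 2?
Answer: 29*sqrt(7)/2 ≈ 38.363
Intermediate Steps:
F = -1/4 (F = 1/(-10 + 6) = 1/(-4) = -1/4 ≈ -0.25000)
H(k, y) = sqrt(2 + k) (H(k, y) = sqrt(k + 2) = sqrt(2 + k))
(59 - 30)*H(F, -12) = (59 - 30)*sqrt(2 - 1/4) = 29*sqrt(7/4) = 29*(sqrt(7)/2) = 29*sqrt(7)/2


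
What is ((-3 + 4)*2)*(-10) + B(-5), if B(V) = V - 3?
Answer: -28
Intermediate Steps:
B(V) = -3 + V
((-3 + 4)*2)*(-10) + B(-5) = ((-3 + 4)*2)*(-10) + (-3 - 5) = (1*2)*(-10) - 8 = 2*(-10) - 8 = -20 - 8 = -28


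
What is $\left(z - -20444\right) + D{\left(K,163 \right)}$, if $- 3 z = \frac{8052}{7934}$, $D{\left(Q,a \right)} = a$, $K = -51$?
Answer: $\frac{81746627}{3967} \approx 20607.0$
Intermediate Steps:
$z = - \frac{1342}{3967}$ ($z = - \frac{8052 \cdot \frac{1}{7934}}{3} = \left(- \frac{1}{3}\right) \frac{4026}{3967} = - \frac{1342}{3967} \approx -0.33829$)
$\left(z - -20444\right) + D{\left(K,163 \right)} = \left(- \frac{1342}{3967} - -20444\right) + 163 = \left(- \frac{1342}{3967} + 20444\right) + 163 = \frac{81100006}{3967} + 163 = \frac{81746627}{3967}$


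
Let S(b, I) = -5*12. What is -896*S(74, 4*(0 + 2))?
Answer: 53760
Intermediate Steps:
S(b, I) = -60
-896*S(74, 4*(0 + 2)) = -896*(-60) = 53760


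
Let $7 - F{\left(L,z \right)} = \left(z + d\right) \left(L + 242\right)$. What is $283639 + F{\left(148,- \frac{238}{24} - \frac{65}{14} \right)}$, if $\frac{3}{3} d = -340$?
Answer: $\frac{5906939}{14} \approx 4.2192 \cdot 10^{5}$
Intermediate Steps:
$d = -340$
$F{\left(L,z \right)} = 7 - \left(-340 + z\right) \left(242 + L\right)$ ($F{\left(L,z \right)} = 7 - \left(z - 340\right) \left(L + 242\right) = 7 - \left(-340 + z\right) \left(242 + L\right)$)
$283639 + F{\left(148,- \frac{238}{24} - \frac{65}{14} \right)} = 283639 + \left(82287 - 242 \left(- \frac{238}{24} - \frac{65}{14}\right) + 340 \cdot 148 - 148 \left(- \frac{238}{24} - \frac{65}{14}\right)\right) = 283639 + \left(82287 - 242 \left(\left(-238\right) \frac{1}{24} - \frac{65}{14}\right) + 50320 - 148 \left(\left(-238\right) \frac{1}{24} - \frac{65}{14}\right)\right) = 283639 + \left(82287 - 242 \left(- \frac{119}{12} - \frac{65}{14}\right) + 50320 - 148 \left(- \frac{119}{12} - \frac{65}{14}\right)\right) = 283639 + \left(82287 - - \frac{147983}{42} + 50320 - 148 \left(- \frac{1223}{84}\right)\right) = 283639 + \left(82287 + \frac{147983}{42} + 50320 + \frac{45251}{21}\right) = 283639 + \frac{1935993}{14} = \frac{5906939}{14}$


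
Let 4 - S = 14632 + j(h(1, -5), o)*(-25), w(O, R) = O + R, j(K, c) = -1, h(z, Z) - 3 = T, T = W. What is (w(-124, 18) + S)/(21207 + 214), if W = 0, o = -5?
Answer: -14759/21421 ≈ -0.68900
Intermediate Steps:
T = 0
h(z, Z) = 3 (h(z, Z) = 3 + 0 = 3)
S = -14653 (S = 4 - (14632 - 1*(-25)) = 4 - (14632 + 25) = 4 - 1*14657 = 4 - 14657 = -14653)
(w(-124, 18) + S)/(21207 + 214) = ((-124 + 18) - 14653)/(21207 + 214) = (-106 - 14653)/21421 = -14759*1/21421 = -14759/21421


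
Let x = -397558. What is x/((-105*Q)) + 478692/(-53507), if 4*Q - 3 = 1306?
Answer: 2756388812/1050609945 ≈ 2.6236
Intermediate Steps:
Q = 1309/4 (Q = 3/4 + (1/4)*1306 = 3/4 + 653/2 = 1309/4 ≈ 327.25)
x/((-105*Q)) + 478692/(-53507) = -397558/((-105*1309/4)) + 478692/(-53507) = -397558/(-137445/4) + 478692*(-1/53507) = -397558*(-4/137445) - 478692/53507 = 227176/19635 - 478692/53507 = 2756388812/1050609945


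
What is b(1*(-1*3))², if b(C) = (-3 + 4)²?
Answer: 1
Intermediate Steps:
b(C) = 1 (b(C) = 1² = 1)
b(1*(-1*3))² = 1² = 1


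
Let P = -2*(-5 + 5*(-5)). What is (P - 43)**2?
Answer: 289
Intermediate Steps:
P = 60 (P = -2*(-5 - 25) = -2*(-30) = 60)
(P - 43)**2 = (60 - 43)**2 = 17**2 = 289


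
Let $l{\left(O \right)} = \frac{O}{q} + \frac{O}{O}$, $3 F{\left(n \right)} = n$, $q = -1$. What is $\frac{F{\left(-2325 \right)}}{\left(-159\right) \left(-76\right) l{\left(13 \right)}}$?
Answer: $\frac{775}{145008} \approx 0.0053445$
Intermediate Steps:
$F{\left(n \right)} = \frac{n}{3}$
$l{\left(O \right)} = 1 - O$ ($l{\left(O \right)} = \frac{O}{-1} + \frac{O}{O} = O \left(-1\right) + 1 = - O + 1 = 1 - O$)
$\frac{F{\left(-2325 \right)}}{\left(-159\right) \left(-76\right) l{\left(13 \right)}} = \frac{\frac{1}{3} \left(-2325\right)}{\left(-159\right) \left(-76\right) \left(1 - 13\right)} = - \frac{775}{12084 \left(1 - 13\right)} = - \frac{775}{12084 \left(-12\right)} = - \frac{775}{-145008} = \left(-775\right) \left(- \frac{1}{145008}\right) = \frac{775}{145008}$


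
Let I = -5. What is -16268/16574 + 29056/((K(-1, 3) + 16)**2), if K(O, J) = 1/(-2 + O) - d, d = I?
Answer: 533954138/7963807 ≈ 67.048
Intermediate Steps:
d = -5
K(O, J) = 5 + 1/(-2 + O) (K(O, J) = 1/(-2 + O) - 1*(-5) = 1/(-2 + O) + 5 = 5 + 1/(-2 + O))
-16268/16574 + 29056/((K(-1, 3) + 16)**2) = -16268/16574 + 29056/(((-9 + 5*(-1))/(-2 - 1) + 16)**2) = -16268*1/16574 + 29056/(((-9 - 5)/(-3) + 16)**2) = -8134/8287 + 29056/((-1/3*(-14) + 16)**2) = -8134/8287 + 29056/((14/3 + 16)**2) = -8134/8287 + 29056/((62/3)**2) = -8134/8287 + 29056/(3844/9) = -8134/8287 + 29056*(9/3844) = -8134/8287 + 65376/961 = 533954138/7963807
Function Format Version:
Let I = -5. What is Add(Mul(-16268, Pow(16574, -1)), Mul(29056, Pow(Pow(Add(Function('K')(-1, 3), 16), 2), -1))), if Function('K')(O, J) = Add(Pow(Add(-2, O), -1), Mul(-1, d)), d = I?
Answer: Rational(533954138, 7963807) ≈ 67.048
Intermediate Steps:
d = -5
Function('K')(O, J) = Add(5, Pow(Add(-2, O), -1)) (Function('K')(O, J) = Add(Pow(Add(-2, O), -1), Mul(-1, -5)) = Add(Pow(Add(-2, O), -1), 5) = Add(5, Pow(Add(-2, O), -1)))
Add(Mul(-16268, Pow(16574, -1)), Mul(29056, Pow(Pow(Add(Function('K')(-1, 3), 16), 2), -1))) = Add(Mul(-16268, Pow(16574, -1)), Mul(29056, Pow(Pow(Add(Mul(Pow(Add(-2, -1), -1), Add(-9, Mul(5, -1))), 16), 2), -1))) = Add(Mul(-16268, Rational(1, 16574)), Mul(29056, Pow(Pow(Add(Mul(Pow(-3, -1), Add(-9, -5)), 16), 2), -1))) = Add(Rational(-8134, 8287), Mul(29056, Pow(Pow(Add(Mul(Rational(-1, 3), -14), 16), 2), -1))) = Add(Rational(-8134, 8287), Mul(29056, Pow(Pow(Add(Rational(14, 3), 16), 2), -1))) = Add(Rational(-8134, 8287), Mul(29056, Pow(Pow(Rational(62, 3), 2), -1))) = Add(Rational(-8134, 8287), Mul(29056, Pow(Rational(3844, 9), -1))) = Add(Rational(-8134, 8287), Mul(29056, Rational(9, 3844))) = Add(Rational(-8134, 8287), Rational(65376, 961)) = Rational(533954138, 7963807)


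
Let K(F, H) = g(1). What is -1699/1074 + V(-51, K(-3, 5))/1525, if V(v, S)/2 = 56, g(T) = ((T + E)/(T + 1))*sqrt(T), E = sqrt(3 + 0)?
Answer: -2470687/1637850 ≈ -1.5085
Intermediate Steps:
E = sqrt(3) ≈ 1.7320
g(T) = sqrt(T)*(T + sqrt(3))/(1 + T) (g(T) = ((T + sqrt(3))/(T + 1))*sqrt(T) = ((T + sqrt(3))/(1 + T))*sqrt(T) = sqrt(T)*(T + sqrt(3))/(1 + T))
K(F, H) = 1/2 + sqrt(3)/2 (K(F, H) = sqrt(1)*(1 + sqrt(3))/(1 + 1) = 1*(1 + sqrt(3))/2 = 1*(1/2)*(1 + sqrt(3)) = 1/2 + sqrt(3)/2)
V(v, S) = 112 (V(v, S) = 2*56 = 112)
-1699/1074 + V(-51, K(-3, 5))/1525 = -1699/1074 + 112/1525 = -2470687/1637850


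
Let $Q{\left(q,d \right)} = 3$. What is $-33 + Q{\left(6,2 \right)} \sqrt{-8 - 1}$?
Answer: $-33 + 9 i \approx -33.0 + 9.0 i$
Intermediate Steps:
$-33 + Q{\left(6,2 \right)} \sqrt{-8 - 1} = -33 + 3 \sqrt{-8 - 1} = -33 + 3 \sqrt{-9} = -33 + 3 \cdot 3 i = -33 + 9 i$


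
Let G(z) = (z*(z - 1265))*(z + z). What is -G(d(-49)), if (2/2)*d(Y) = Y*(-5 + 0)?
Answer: 122451000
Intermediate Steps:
d(Y) = -5*Y (d(Y) = Y*(-5 + 0) = Y*(-5) = -5*Y)
G(z) = 2*z**2*(-1265 + z) (G(z) = (z*(-1265 + z))*(2*z) = 2*z**2*(-1265 + z))
-G(d(-49)) = -2*(-5*(-49))**2*(-1265 - 5*(-49)) = -2*245**2*(-1265 + 245) = -2*60025*(-1020) = -1*(-122451000) = 122451000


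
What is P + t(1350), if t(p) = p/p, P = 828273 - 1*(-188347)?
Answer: 1016621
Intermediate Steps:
P = 1016620 (P = 828273 + 188347 = 1016620)
t(p) = 1
P + t(1350) = 1016620 + 1 = 1016621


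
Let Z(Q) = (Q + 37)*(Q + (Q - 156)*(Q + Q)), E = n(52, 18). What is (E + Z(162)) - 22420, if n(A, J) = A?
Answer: 396726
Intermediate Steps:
E = 52
Z(Q) = (37 + Q)*(Q + 2*Q*(-156 + Q)) (Z(Q) = (37 + Q)*(Q + (-156 + Q)*(2*Q)) = (37 + Q)*(Q + 2*Q*(-156 + Q)))
(E + Z(162)) - 22420 = (52 + 162*(-11507 - 237*162 + 2*162**2)) - 22420 = (52 + 162*(-11507 - 38394 + 2*26244)) - 22420 = (52 + 162*(-11507 - 38394 + 52488)) - 22420 = (52 + 162*2587) - 22420 = (52 + 419094) - 22420 = 419146 - 22420 = 396726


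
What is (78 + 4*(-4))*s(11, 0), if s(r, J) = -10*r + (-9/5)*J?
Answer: -6820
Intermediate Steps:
s(r, J) = -10*r - 9*J/5 (s(r, J) = -10*r + (-9*⅕)*J = -10*r - 9*J/5)
(78 + 4*(-4))*s(11, 0) = (78 + 4*(-4))*(-10*11 - 9/5*0) = (78 - 16)*(-110 + 0) = 62*(-110) = -6820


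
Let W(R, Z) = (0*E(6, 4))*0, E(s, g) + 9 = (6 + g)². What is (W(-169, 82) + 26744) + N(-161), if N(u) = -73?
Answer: 26671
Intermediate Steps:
E(s, g) = -9 + (6 + g)²
W(R, Z) = 0 (W(R, Z) = (0*(-9 + (6 + 4)²))*0 = (0*(-9 + 10²))*0 = (0*(-9 + 100))*0 = (0*91)*0 = 0*0 = 0)
(W(-169, 82) + 26744) + N(-161) = (0 + 26744) - 73 = 26744 - 73 = 26671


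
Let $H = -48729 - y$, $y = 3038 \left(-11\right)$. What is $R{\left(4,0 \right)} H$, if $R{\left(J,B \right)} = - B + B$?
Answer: $0$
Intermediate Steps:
$R{\left(J,B \right)} = 0$
$y = -33418$
$H = -15311$ ($H = -48729 - -33418 = -48729 + 33418 = -15311$)
$R{\left(4,0 \right)} H = 0 \left(-15311\right) = 0$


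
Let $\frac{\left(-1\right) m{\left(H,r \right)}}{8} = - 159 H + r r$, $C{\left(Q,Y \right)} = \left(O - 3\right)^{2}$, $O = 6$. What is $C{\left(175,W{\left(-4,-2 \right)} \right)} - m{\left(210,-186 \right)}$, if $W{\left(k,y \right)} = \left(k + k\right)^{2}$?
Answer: $9657$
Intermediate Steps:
$W{\left(k,y \right)} = 4 k^{2}$ ($W{\left(k,y \right)} = \left(2 k\right)^{2} = 4 k^{2}$)
$C{\left(Q,Y \right)} = 9$ ($C{\left(Q,Y \right)} = \left(6 - 3\right)^{2} = 3^{2} = 9$)
$m{\left(H,r \right)} = - 8 r^{2} + 1272 H$ ($m{\left(H,r \right)} = - 8 \left(- 159 H + r r\right) = - 8 \left(- 159 H + r^{2}\right) = - 8 \left(r^{2} - 159 H\right) = - 8 r^{2} + 1272 H$)
$C{\left(175,W{\left(-4,-2 \right)} \right)} - m{\left(210,-186 \right)} = 9 - \left(- 8 \left(-186\right)^{2} + 1272 \cdot 210\right) = 9 - \left(\left(-8\right) 34596 + 267120\right) = 9 - \left(-276768 + 267120\right) = 9 - -9648 = 9 + 9648 = 9657$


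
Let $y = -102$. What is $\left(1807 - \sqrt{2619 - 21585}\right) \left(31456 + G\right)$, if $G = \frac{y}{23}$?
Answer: $\frac{1307158502}{23} - \frac{723386 i \sqrt{18966}}{23} \approx 5.6833 \cdot 10^{7} - 4.3314 \cdot 10^{6} i$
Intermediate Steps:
$G = - \frac{102}{23}$ ($G = \frac{1}{23} \left(-102\right) = - \frac{102}{23} \approx -4.4348$)
$\left(1807 - \sqrt{2619 - 21585}\right) \left(31456 + G\right) = \left(1807 - \sqrt{2619 - 21585}\right) \left(31456 - \frac{102}{23}\right) = \left(1807 - \sqrt{-18966}\right) \frac{723386}{23} = \left(1807 - i \sqrt{18966}\right) \frac{723386}{23} = \frac{1307158502}{23} - \frac{723386 i \sqrt{18966}}{23}$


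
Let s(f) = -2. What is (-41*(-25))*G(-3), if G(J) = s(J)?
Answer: -2050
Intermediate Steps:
G(J) = -2
(-41*(-25))*G(-3) = -41*(-25)*(-2) = 1025*(-2) = -2050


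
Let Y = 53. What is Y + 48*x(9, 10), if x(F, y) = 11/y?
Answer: 529/5 ≈ 105.80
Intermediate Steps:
Y + 48*x(9, 10) = 53 + 48*(11/10) = 53 + 264/5 = 529/5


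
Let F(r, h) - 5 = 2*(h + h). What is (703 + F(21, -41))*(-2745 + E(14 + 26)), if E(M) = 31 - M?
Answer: -1498176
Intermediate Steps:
F(r, h) = 5 + 4*h (F(r, h) = 5 + 2*(h + h) = 5 + 2*(2*h) = 5 + 4*h)
(703 + F(21, -41))*(-2745 + E(14 + 26)) = (703 + (5 + 4*(-41)))*(-2745 + (31 - (14 + 26))) = (703 + (5 - 164))*(-2745 + (31 - 1*40)) = (703 - 159)*(-2745 + (31 - 40)) = 544*(-2745 - 9) = 544*(-2754) = -1498176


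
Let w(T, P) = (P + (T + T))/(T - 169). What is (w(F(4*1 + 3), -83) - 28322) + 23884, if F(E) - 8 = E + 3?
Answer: -670091/151 ≈ -4437.7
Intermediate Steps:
F(E) = 11 + E (F(E) = 8 + (E + 3) = 8 + (3 + E) = 11 + E)
w(T, P) = (P + 2*T)/(-169 + T)
(w(F(4*1 + 3), -83) - 28322) + 23884 = ((-83 + 2*(11 + (4*1 + 3)))/(-169 + (11 + (4*1 + 3))) - 28322) + 23884 = ((-83 + 2*(11 + (4 + 3)))/(-169 + (11 + (4 + 3))) - 28322) + 23884 = ((-83 + 2*(11 + 7))/(-169 + (11 + 7)) - 28322) + 23884 = ((-83 + 2*18)/(-169 + 18) - 28322) + 23884 = ((-83 + 36)/(-151) - 28322) + 23884 = (-1/151*(-47) - 28322) + 23884 = (47/151 - 28322) + 23884 = -4276575/151 + 23884 = -670091/151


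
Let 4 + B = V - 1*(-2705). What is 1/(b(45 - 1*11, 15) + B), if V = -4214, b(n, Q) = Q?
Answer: -1/1498 ≈ -0.00066756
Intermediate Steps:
B = -1513 (B = -4 + (-4214 - 1*(-2705)) = -4 + (-4214 + 2705) = -4 - 1509 = -1513)
1/(b(45 - 1*11, 15) + B) = 1/(15 - 1513) = 1/(-1498) = -1/1498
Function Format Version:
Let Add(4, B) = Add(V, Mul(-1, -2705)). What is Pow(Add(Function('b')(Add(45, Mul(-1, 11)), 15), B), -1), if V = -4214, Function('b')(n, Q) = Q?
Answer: Rational(-1, 1498) ≈ -0.00066756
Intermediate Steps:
B = -1513 (B = Add(-4, Add(-4214, Mul(-1, -2705))) = Add(-4, Add(-4214, 2705)) = Add(-4, -1509) = -1513)
Pow(Add(Function('b')(Add(45, Mul(-1, 11)), 15), B), -1) = Pow(Add(15, -1513), -1) = Pow(-1498, -1) = Rational(-1, 1498)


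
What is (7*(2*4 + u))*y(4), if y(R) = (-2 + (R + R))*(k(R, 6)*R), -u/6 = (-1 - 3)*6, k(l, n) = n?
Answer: 153216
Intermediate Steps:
u = 144 (u = -6*(-1 - 3)*6 = -(-24)*6 = -6*(-24) = 144)
y(R) = 6*R*(-2 + 2*R) (y(R) = (-2 + (R + R))*(6*R) = (-2 + 2*R)*(6*R) = 6*R*(-2 + 2*R))
(7*(2*4 + u))*y(4) = (7*(2*4 + 144))*(12*4*(-1 + 4)) = (7*(8 + 144))*(12*4*3) = (7*152)*144 = 1064*144 = 153216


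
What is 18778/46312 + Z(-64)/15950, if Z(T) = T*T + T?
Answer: 121559771/184669100 ≈ 0.65826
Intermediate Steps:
Z(T) = T + T**2 (Z(T) = T**2 + T = T + T**2)
18778/46312 + Z(-64)/15950 = 18778/46312 - 64*(1 - 64)/15950 = 18778*(1/46312) - 64*(-63)*(1/15950) = 9389/23156 + 4032*(1/15950) = 9389/23156 + 2016/7975 = 121559771/184669100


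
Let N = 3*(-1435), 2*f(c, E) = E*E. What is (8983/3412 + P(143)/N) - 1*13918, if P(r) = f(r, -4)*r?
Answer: -204402001393/14688660 ≈ -13916.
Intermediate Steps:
f(c, E) = E**2/2 (f(c, E) = (E*E)/2 = E**2/2)
P(r) = 8*r (P(r) = ((1/2)*(-4)**2)*r = ((1/2)*16)*r = 8*r)
N = -4305
(8983/3412 + P(143)/N) - 1*13918 = (8983/3412 + (8*143)/(-4305)) - 1*13918 = (8983*(1/3412) + 1144*(-1/4305)) - 13918 = (8983/3412 - 1144/4305) - 13918 = 34768487/14688660 - 13918 = -204402001393/14688660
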